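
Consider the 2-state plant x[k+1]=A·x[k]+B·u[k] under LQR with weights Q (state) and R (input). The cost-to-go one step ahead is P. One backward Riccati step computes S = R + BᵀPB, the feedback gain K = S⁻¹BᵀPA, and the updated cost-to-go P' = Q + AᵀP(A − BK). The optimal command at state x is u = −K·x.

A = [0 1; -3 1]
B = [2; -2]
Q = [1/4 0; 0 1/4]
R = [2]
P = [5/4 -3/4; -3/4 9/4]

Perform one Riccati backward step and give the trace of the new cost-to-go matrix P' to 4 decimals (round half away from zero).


BᵀP = [4.0000 -6.0000]
S = R + BᵀPB = [2] + [20.0000] = [22.0000]
BᵀPA = [18.0000 -2.0000]
K = S⁻¹·BᵀPA = [0.8182 -0.0909]
A−BK = [-1.6364 1.1818; -1.3636 0.8182]
AᵀP(A−BK) = [5.5227 -2.8636; -2.8636 1.8182]
P' = Q + AᵀP(A−BK) = [5.7727 -2.8636; -2.8636 2.0682]
tr(P') = 7.8409

7.8409


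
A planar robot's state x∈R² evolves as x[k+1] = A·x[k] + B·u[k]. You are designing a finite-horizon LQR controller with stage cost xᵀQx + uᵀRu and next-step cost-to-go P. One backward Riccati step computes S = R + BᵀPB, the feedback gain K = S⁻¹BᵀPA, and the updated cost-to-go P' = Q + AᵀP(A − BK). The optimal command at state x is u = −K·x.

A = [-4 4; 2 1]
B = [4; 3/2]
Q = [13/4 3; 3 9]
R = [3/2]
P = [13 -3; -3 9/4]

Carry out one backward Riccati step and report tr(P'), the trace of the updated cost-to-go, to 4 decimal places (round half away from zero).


BᵀP = [47.5000 -8.6250]
S = R + BᵀPB = [3/2] + [177.0625] = [178.5625]
BᵀPA = [-207.2500 181.3750]
K = S⁻¹·BᵀPA = [-1.1607 1.0158]
A−BK = [0.6426 -0.0630; 3.7410 -0.5236]
AᵀP(A−BK) = [24.4536 -4.9856; -4.9856 2.0182]
P' = Q + AᵀP(A−BK) = [27.7036 -1.9856; -1.9856 11.0182]
tr(P') = 38.7218

38.7218


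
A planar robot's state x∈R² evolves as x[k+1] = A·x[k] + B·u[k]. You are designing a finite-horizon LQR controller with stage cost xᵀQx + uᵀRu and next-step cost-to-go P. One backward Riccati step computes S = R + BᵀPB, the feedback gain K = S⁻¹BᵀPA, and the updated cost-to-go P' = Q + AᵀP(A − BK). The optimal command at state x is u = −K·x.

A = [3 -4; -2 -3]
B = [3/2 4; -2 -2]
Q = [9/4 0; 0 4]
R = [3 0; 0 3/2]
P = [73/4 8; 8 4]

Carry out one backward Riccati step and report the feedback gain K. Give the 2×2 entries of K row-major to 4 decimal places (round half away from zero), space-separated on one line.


BᵀP = [11.3750 4.0000; 57.0000 24.0000]
S = R + BᵀPB = [3 0; 0 3/2] + [9.0625 37.5000; 37.5000 180.0000] = [12.0625 37.5000; 37.5000 181.5000]
BᵀPA = [26.1250 -57.5000; 123.0000 -300.0000]
K = S⁻¹·BᵀPA = [0.1650 1.0391; 0.6436 -1.8676]
A−BK = [0.1781 1.9116; -0.3829 -4.6569]
AᵀP(A−BK) = [0.7772 -0.4339; -0.4339 19.4732]
P' = Q + AᵀP(A−BK) = [3.0272 -0.4339; -0.4339 23.4732]
tr(P') = 26.5004

0.1650 1.0391 0.6436 -1.8676


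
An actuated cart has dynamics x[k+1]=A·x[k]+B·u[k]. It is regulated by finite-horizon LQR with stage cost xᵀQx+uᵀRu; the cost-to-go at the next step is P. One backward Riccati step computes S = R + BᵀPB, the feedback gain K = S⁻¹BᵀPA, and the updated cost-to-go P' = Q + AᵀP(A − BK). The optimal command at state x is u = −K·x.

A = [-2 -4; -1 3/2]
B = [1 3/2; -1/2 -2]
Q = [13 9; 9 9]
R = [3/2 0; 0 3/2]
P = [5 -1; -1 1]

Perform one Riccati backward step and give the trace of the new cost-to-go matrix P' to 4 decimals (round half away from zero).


35.1796

BᵀP = [5.5000 -1.5000; 9.5000 -3.5000]
S = R + BᵀPB = [3/2 0; 0 3/2] + [6.2500 11.2500; 11.2500 21.2500] = [7.7500 11.2500; 11.2500 22.7500]
BᵀPA = [-9.5000 -24.2500; -15.5000 -43.2500]
K = S⁻¹·BᵀPA = [-0.8392 -1.3090; -0.2663 -1.2538]
A−BK = [-0.7613 -0.8103; -1.9523 -1.6621]
AᵀP(A−BK) = [4.8995 5.6307; 5.6307 8.2802]
P' = Q + AᵀP(A−BK) = [17.8995 14.6307; 14.6307 17.2802]
tr(P') = 35.1796


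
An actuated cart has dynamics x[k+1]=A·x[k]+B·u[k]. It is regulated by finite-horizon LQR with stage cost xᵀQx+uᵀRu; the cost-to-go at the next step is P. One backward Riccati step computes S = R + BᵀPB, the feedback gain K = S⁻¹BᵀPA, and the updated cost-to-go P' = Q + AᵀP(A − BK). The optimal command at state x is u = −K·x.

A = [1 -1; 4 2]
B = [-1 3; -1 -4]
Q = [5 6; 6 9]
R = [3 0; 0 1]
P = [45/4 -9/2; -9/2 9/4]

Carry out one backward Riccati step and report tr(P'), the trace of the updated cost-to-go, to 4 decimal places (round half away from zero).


18.2251

BᵀP = [-6.7500 2.2500; 51.7500 -22.5000]
S = R + BᵀPB = [3 0; 0 1] + [4.5000 -29.2500; -29.2500 245.2500] = [7.5000 -29.2500; -29.2500 246.2500]
BᵀPA = [2.2500 11.2500; -38.2500 -96.7500]
K = S⁻¹·BᵀPA = [-0.5697 -0.0601; -0.2230 -0.4000]
A−BK = [1.0993 0.1400; 2.5383 0.3397]
AᵀP(A−BK) = [4.0021 0.5839; 0.5839 0.2230]
P' = Q + AᵀP(A−BK) = [9.0021 6.5839; 6.5839 9.2230]
tr(P') = 18.2251


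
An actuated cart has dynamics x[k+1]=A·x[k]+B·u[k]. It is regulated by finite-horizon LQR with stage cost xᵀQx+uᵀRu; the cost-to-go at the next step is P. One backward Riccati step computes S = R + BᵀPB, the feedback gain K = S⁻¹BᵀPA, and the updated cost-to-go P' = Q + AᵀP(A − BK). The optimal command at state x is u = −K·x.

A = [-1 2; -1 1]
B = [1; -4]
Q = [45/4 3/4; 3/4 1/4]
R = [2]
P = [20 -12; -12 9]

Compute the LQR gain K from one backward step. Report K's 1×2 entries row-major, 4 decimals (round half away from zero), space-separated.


-0.0763 0.3359

BᵀP = [68.0000 -48.0000]
S = R + BᵀPB = [2] + [260.0000] = [262.0000]
BᵀPA = [-20.0000 88.0000]
K = S⁻¹·BᵀPA = [-0.0763 0.3359]
A−BK = [-0.9237 1.6641; -1.3053 2.3435]
AᵀP(A−BK) = [3.4733 -6.2824; -6.2824 11.4427]
P' = Q + AᵀP(A−BK) = [14.7233 -5.5324; -5.5324 11.6927]
tr(P') = 26.4160


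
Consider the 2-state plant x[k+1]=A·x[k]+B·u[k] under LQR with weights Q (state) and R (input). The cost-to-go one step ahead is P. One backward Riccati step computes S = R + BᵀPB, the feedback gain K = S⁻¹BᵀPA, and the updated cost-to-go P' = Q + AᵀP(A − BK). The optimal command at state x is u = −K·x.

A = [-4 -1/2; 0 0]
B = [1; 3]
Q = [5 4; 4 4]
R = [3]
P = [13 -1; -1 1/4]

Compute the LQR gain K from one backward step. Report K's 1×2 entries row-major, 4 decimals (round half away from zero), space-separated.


BᵀP = [10.0000 -0.2500]
S = R + BᵀPB = [3] + [9.2500] = [12.2500]
BᵀPA = [-40.0000 -5.0000]
K = S⁻¹·BᵀPA = [-3.2653 -0.4082]
A−BK = [-0.7347 -0.0918; 9.7959 1.2245]
AᵀP(A−BK) = [77.3878 9.6735; 9.6735 1.2092]
P' = Q + AᵀP(A−BK) = [82.3878 13.6735; 13.6735 5.2092]
tr(P') = 87.5969

-3.2653 -0.4082


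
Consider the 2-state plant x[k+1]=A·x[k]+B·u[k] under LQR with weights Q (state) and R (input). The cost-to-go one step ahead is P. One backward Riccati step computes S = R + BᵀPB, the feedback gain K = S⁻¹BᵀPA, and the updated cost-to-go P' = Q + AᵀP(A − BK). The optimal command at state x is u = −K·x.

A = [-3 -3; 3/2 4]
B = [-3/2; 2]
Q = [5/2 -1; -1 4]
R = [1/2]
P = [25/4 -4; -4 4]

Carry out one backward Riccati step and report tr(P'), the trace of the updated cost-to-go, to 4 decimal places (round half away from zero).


11.7291

BᵀP = [-17.3750 14.0000]
S = R + BᵀPB = [1/2] + [54.0625] = [54.5625]
BᵀPA = [73.1250 108.1250]
K = S⁻¹·BᵀPA = [1.3402 1.9817]
A−BK = [-0.9897 -0.0275; -1.1804 0.0367]
AᵀP(A−BK) = [3.2474 1.3402; 1.3402 1.9817]
P' = Q + AᵀP(A−BK) = [5.7474 0.3402; 0.3402 5.9817]
tr(P') = 11.7291


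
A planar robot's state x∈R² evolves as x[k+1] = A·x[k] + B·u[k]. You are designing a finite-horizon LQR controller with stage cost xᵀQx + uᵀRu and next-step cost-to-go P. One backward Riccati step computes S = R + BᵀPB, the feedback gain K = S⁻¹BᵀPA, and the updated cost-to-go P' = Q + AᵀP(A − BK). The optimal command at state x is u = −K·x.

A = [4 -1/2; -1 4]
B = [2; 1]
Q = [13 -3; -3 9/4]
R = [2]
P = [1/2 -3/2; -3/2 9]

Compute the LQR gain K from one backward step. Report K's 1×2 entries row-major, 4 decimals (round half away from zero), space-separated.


-1.1429 3.4643

BᵀP = [-0.5000 6.0000]
S = R + BᵀPB = [2] + [5.0000] = [7.0000]
BᵀPA = [-8.0000 24.2500]
K = S⁻¹·BᵀPA = [-1.1429 3.4643]
A−BK = [6.2857 -7.4286; 0.1429 0.5357]
AᵀP(A−BK) = [19.8571 -34.0357; -34.0357 66.1161]
P' = Q + AᵀP(A−BK) = [32.8571 -37.0357; -37.0357 68.3661]
tr(P') = 101.2232


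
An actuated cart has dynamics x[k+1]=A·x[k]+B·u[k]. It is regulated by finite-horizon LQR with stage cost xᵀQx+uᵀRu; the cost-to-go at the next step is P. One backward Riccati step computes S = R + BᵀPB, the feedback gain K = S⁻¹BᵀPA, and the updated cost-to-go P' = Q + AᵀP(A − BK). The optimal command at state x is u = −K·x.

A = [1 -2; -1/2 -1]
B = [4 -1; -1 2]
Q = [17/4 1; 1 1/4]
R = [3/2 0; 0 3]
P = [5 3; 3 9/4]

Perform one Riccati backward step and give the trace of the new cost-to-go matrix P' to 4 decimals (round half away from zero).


6.2346

BᵀP = [17.0000 9.7500; 1.0000 1.5000]
S = R + BᵀPB = [3/2 0; 0 3] + [58.2500 2.5000; 2.5000 2.0000] = [59.7500 2.5000; 2.5000 5.0000]
BᵀPA = [12.1250 -43.7500; 0.2500 -3.5000]
K = S⁻¹·BᵀPA = [0.2051 -0.7179; -0.0526 -0.3410]
A−BK = [0.1269 0.5308; -0.1897 -1.0359]
AᵀP(A−BK) = [0.0885 -0.0846; -0.0846 1.6462]
P' = Q + AᵀP(A−BK) = [4.3385 0.9154; 0.9154 1.8962]
tr(P') = 6.2346


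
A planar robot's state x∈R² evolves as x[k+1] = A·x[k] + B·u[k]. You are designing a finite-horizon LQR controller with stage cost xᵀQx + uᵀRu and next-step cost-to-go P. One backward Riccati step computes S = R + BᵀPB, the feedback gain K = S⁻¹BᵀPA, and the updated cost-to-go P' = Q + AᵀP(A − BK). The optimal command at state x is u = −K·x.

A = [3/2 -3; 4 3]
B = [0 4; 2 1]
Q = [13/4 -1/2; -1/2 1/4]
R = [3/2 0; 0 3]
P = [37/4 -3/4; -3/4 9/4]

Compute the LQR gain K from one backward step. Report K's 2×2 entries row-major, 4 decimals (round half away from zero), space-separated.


1.5521 1.6089 0.3647 -0.7374

BᵀP = [-1.5000 4.5000; 36.2500 -0.7500]
S = R + BᵀPB = [3/2 0; 0 3] + [9.0000 -1.5000; -1.5000 144.2500] = [10.5000 -1.5000; -1.5000 147.2500]
BᵀPA = [15.7500 18.0000; 51.3750 -111.0000]
K = S⁻¹·BᵀPA = [1.5521 1.6089; 0.3647 -0.7374]
A−BK = [0.0412 -0.0503; 0.5311 0.5196]
AᵀP(A−BK) = [4.6301 3.5447; 3.5447 6.1844]
P' = Q + AᵀP(A−BK) = [7.8801 3.0447; 3.0447 6.4344]
tr(P') = 14.3144


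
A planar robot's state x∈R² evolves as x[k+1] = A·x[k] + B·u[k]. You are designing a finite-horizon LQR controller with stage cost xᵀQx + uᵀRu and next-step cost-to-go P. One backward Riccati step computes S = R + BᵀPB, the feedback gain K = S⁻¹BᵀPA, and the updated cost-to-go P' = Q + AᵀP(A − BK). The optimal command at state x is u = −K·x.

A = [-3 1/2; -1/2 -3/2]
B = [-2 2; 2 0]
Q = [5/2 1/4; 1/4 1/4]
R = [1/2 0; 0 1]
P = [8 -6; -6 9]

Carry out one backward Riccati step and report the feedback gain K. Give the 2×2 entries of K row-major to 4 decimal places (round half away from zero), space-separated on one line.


-0.1059 -0.6930 -1.4524 -0.3881

BᵀP = [-28.0000 30.0000; 16.0000 -12.0000]
S = R + BᵀPB = [1/2 0; 0 1] + [116.0000 -56.0000; -56.0000 32.0000] = [116.5000 -56.0000; -56.0000 33.0000]
BᵀPA = [69.0000 -59.0000; -42.0000 26.0000]
K = S⁻¹·BᵀPA = [-0.1059 -0.6930; -1.4524 -0.3881]
A−BK = [-0.3070 -0.1097; -0.2883 -0.1140]
AᵀP(A−BK) = [2.5549 0.7659; 0.7659 0.4540]
P' = Q + AᵀP(A−BK) = [5.0549 1.0159; 1.0159 0.7040]
tr(P') = 5.7588


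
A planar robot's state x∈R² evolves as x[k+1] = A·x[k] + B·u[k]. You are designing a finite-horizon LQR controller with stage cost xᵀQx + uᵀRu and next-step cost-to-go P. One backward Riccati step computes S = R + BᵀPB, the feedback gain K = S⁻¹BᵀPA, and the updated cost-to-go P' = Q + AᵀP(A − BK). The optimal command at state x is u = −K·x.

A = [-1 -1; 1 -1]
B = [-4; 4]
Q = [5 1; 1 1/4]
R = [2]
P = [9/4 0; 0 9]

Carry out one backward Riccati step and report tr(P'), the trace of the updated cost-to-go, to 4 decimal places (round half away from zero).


BᵀP = [-9.0000 36.0000]
S = R + BᵀPB = [2] + [180.0000] = [182.0000]
BᵀPA = [45.0000 -27.0000]
K = S⁻¹·BᵀPA = [0.2473 -0.1484]
A−BK = [-0.0110 -1.5934; 0.0110 -0.4066]
AᵀP(A−BK) = [0.1236 -0.0742; -0.0742 7.2445]
P' = Q + AᵀP(A−BK) = [5.1236 0.9258; 0.9258 7.4945]
tr(P') = 12.6181

12.6181


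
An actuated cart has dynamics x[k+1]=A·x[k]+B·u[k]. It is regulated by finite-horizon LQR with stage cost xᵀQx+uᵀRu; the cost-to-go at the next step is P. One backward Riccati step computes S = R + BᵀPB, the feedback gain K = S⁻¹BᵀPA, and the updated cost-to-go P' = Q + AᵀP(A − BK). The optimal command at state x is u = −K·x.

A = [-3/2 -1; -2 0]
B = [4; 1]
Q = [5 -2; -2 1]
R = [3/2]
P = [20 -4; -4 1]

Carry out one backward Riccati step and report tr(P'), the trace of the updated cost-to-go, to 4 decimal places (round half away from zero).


BᵀP = [76.0000 -15.0000]
S = R + BᵀPB = [3/2] + [289.0000] = [290.5000]
BᵀPA = [-84.0000 -76.0000]
K = S⁻¹·BᵀPA = [-0.2892 -0.2616]
A−BK = [-0.3434 0.0465; -1.7108 0.2616]
AᵀP(A−BK) = [0.7108 0.0241; 0.0241 0.1170]
P' = Q + AᵀP(A−BK) = [5.7108 -1.9759; -1.9759 1.1170]
tr(P') = 6.8279

6.8279


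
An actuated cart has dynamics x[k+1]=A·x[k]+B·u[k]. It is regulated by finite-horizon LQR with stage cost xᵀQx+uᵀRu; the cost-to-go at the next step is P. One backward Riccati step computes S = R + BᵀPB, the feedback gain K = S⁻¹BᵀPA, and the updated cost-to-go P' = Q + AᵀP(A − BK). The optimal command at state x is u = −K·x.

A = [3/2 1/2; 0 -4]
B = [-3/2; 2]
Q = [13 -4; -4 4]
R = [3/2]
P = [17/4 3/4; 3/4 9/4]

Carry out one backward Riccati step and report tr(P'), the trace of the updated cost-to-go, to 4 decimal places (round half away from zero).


40.8675

BᵀP = [-4.8750 3.3750]
S = R + BᵀPB = [3/2] + [14.0625] = [15.5625]
BᵀPA = [-7.3125 -15.9375]
K = S⁻¹·BᵀPA = [-0.4699 -1.0241]
A−BK = [0.7952 -1.0361; 0.9398 -1.9518]
AᵀP(A−BK) = [6.1265 -8.8012; -8.8012 17.7410]
P' = Q + AᵀP(A−BK) = [19.1265 -12.8012; -12.8012 21.7410]
tr(P') = 40.8675


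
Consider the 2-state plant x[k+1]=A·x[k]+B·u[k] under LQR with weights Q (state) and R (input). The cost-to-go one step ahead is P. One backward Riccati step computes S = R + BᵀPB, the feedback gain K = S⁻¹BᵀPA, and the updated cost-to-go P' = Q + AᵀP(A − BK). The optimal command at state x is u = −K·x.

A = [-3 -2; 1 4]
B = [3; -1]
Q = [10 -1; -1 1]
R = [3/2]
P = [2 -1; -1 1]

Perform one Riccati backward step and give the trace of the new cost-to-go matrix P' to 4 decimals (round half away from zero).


BᵀP = [7.0000 -4.0000]
S = R + BᵀPB = [3/2] + [25.0000] = [26.5000]
BᵀPA = [-25.0000 -30.0000]
K = S⁻¹·BᵀPA = [-0.9434 -1.1321]
A−BK = [-0.1698 1.3962; 0.0566 2.8679]
AᵀP(A−BK) = [1.4151 1.6981; 1.6981 6.0377]
P' = Q + AᵀP(A−BK) = [11.4151 0.6981; 0.6981 7.0377]
tr(P') = 18.4528

18.4528


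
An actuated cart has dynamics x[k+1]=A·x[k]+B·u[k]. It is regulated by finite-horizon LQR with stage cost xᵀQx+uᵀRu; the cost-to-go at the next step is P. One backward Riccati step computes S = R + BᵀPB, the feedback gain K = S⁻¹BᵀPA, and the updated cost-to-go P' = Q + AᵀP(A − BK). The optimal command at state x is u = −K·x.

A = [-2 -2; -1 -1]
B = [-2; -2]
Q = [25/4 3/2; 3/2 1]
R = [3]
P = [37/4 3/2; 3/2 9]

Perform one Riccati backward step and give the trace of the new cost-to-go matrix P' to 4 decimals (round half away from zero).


BᵀP = [-21.5000 -21.0000]
S = R + BᵀPB = [3] + [85.0000] = [88.0000]
BᵀPA = [64.0000 64.0000]
K = S⁻¹·BᵀPA = [0.7273 0.7273]
A−BK = [-0.5455 -0.5455; 0.4545 0.4545]
AᵀP(A−BK) = [5.4545 5.4545; 5.4545 5.4545]
P' = Q + AᵀP(A−BK) = [11.7045 6.9545; 6.9545 6.4545]
tr(P') = 18.1591

18.1591


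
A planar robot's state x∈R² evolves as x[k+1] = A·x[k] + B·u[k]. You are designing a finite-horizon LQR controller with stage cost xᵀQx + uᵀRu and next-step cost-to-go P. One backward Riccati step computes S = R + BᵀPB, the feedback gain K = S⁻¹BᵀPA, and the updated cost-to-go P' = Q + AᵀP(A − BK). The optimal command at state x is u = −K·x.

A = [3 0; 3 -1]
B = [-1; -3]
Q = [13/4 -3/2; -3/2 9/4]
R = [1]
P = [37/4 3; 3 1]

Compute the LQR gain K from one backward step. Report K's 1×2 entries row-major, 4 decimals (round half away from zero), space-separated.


BᵀP = [-18.2500 -6.0000]
S = R + BᵀPB = [1] + [36.2500] = [37.2500]
BᵀPA = [-72.7500 6.0000]
K = S⁻¹·BᵀPA = [-1.9530 0.1611]
A−BK = [1.0470 0.1611; -2.8591 -0.5168]
AᵀP(A−BK) = [4.1678 -0.2819; -0.2819 0.0336]
P' = Q + AᵀP(A−BK) = [7.4178 -1.7819; -1.7819 2.2836]
tr(P') = 9.7013

-1.9530 0.1611


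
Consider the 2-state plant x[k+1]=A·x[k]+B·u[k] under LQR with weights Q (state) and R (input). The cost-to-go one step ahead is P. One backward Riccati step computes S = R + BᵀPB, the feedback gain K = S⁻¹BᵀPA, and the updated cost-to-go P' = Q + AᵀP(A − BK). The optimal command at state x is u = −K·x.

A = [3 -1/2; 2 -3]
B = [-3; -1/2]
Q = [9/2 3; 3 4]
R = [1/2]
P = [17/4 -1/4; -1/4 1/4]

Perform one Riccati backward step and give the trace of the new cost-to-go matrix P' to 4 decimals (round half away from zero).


11.5534

BᵀP = [-12.6250 0.6250]
S = R + BᵀPB = [1/2] + [37.5625] = [38.0625]
BᵀPA = [-36.6250 4.4375]
K = S⁻¹·BᵀPA = [-0.9622 0.1166]
A−BK = [0.1133 -0.1502; 1.5189 -2.9417]
AᵀP(A−BK) = [1.0082 -1.1051; -1.1051 2.0452]
P' = Q + AᵀP(A−BK) = [5.5082 1.8949; 1.8949 6.0452]
tr(P') = 11.5534


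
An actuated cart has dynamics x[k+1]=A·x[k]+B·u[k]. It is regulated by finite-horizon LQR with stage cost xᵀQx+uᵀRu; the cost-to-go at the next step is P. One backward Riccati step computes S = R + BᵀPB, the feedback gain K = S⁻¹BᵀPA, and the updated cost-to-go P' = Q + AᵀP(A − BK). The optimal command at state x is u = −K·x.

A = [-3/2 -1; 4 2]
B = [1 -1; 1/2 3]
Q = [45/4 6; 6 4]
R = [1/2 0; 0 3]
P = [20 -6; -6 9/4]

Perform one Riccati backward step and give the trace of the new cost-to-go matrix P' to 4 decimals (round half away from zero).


BᵀP = [17.0000 -4.8750; -38.0000 12.7500]
S = R + BᵀPB = [1/2 0; 0 3] + [14.5625 -31.6250; -31.6250 76.2500] = [15.0625 -31.6250; -31.6250 79.2500]
BᵀPA = [-45.0000 -26.7500; 108.0000 63.5000]
K = S⁻¹·BᵀPA = [-0.7788 -0.5773; 1.0520 0.5709]
A−BK = [0.3308 0.1482; 1.2335 0.5760]
AᵀP(A−BK) = [4.3387 2.3655; 2.3655 1.3058]
P' = Q + AᵀP(A−BK) = [15.5887 8.3655; 8.3655 5.3058]
tr(P') = 20.8945

20.8945


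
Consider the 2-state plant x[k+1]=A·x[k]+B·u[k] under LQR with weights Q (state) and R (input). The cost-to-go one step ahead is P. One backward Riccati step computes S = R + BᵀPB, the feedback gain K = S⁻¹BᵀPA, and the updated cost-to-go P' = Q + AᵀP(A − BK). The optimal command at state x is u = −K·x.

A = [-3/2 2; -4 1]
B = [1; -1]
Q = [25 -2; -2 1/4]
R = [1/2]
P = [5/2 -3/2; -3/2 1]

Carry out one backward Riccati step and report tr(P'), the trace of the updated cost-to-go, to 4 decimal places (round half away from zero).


27.2679

BᵀP = [4.0000 -2.5000]
S = R + BᵀPB = [1/2] + [6.5000] = [7.0000]
BᵀPA = [4.0000 5.5000]
K = S⁻¹·BᵀPA = [0.5714 0.7857]
A−BK = [-2.0714 1.2143; -3.4286 1.7857]
AᵀP(A−BK) = [1.3393 -0.3929; -0.3929 0.6786]
P' = Q + AᵀP(A−BK) = [26.3393 -2.3929; -2.3929 0.9286]
tr(P') = 27.2679


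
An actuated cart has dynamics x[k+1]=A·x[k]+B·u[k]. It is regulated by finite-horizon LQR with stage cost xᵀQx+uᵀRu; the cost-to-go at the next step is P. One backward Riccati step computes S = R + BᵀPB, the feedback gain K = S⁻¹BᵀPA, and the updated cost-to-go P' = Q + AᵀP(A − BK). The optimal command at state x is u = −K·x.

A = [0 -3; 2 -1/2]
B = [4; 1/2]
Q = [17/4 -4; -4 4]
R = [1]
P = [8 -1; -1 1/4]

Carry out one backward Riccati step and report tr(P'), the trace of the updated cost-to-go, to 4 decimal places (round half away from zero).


9.3240

BᵀP = [31.5000 -3.8750]
S = R + BᵀPB = [1] + [124.0625] = [125.0625]
BᵀPA = [-7.7500 -92.5625]
K = S⁻¹·BᵀPA = [-0.0620 -0.7401]
A−BK = [0.2479 -0.0395; 2.0310 -0.1299]
AᵀP(A−BK) = [0.5197 0.0140; 0.0140 0.5542]
P' = Q + AᵀP(A−BK) = [4.7697 -3.9860; -3.9860 4.5542]
tr(P') = 9.3240


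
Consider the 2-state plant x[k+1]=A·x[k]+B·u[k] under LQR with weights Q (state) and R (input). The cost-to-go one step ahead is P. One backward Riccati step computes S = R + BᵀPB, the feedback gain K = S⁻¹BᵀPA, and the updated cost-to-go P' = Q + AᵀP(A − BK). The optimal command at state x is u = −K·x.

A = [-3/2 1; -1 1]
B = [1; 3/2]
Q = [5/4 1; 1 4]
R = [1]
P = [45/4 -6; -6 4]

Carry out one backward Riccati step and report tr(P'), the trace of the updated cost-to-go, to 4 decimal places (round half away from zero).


14.7500

BᵀP = [2.2500 0.0000]
S = R + BᵀPB = [1] + [2.2500] = [3.2500]
BᵀPA = [-3.3750 2.2500]
K = S⁻¹·BᵀPA = [-1.0385 0.6923]
A−BK = [-0.4615 0.3077; 0.5577 -0.0385]
AᵀP(A−BK) = [7.8077 -3.5385; -3.5385 1.6923]
P' = Q + AᵀP(A−BK) = [9.0577 -2.5385; -2.5385 5.6923]
tr(P') = 14.7500


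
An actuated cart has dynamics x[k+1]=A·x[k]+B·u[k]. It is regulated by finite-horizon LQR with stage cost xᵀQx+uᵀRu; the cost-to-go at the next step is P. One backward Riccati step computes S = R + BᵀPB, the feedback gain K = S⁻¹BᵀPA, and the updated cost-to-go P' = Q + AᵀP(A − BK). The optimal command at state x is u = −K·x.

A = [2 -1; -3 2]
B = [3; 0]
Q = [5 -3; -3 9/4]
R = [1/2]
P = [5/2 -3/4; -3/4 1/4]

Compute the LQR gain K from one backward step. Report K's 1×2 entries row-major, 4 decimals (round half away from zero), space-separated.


BᵀP = [7.5000 -2.2500]
S = R + BᵀPB = [1/2] + [22.5000] = [23.0000]
BᵀPA = [21.7500 -12.0000]
K = S⁻¹·BᵀPA = [0.9457 -0.5217]
A−BK = [-0.8370 0.5652; -3.0000 2.0000]
AᵀP(A−BK) = [0.6821 -0.4022; -0.4022 0.2391]
P' = Q + AᵀP(A−BK) = [5.6821 -3.4022; -3.4022 2.4891]
tr(P') = 8.1712

0.9457 -0.5217


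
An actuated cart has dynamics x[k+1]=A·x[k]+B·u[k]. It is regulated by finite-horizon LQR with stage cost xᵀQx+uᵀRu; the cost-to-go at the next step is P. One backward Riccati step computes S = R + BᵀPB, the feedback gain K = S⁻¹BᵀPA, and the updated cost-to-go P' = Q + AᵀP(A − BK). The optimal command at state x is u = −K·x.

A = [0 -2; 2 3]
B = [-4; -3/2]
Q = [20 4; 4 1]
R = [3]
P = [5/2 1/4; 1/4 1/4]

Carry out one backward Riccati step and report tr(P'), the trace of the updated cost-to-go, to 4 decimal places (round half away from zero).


25.1517

BᵀP = [-10.3750 -1.3750]
S = R + BᵀPB = [3] + [43.5625] = [46.5625]
BᵀPA = [-2.7500 16.6250]
K = S⁻¹·BᵀPA = [-0.0591 0.3570]
A−BK = [-0.2362 -0.5718; 1.9114 3.5356]
AᵀP(A−BK) = [0.8376 1.4819; 1.4819 3.3141]
P' = Q + AᵀP(A−BK) = [20.8376 5.4819; 5.4819 4.3141]
tr(P') = 25.1517


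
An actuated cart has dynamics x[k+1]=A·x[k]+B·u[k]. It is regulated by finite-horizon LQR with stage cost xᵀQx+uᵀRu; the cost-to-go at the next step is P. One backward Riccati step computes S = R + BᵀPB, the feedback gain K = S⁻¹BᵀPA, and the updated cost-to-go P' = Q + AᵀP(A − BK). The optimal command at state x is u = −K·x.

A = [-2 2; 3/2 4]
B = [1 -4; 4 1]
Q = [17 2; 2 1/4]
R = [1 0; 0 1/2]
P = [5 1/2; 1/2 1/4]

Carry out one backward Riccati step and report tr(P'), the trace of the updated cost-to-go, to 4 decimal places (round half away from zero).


BᵀP = [7.0000 1.5000; -19.5000 -1.7500]
S = R + BᵀPB = [1 0; 0 1/2] + [13.0000 -26.5000; -26.5000 76.2500] = [14.0000 -26.5000; -26.5000 76.7500]
BᵀPA = [-11.7500 20.0000; 36.3750 -46.0000]
K = S⁻¹·BᵀPA = [0.1669 0.8489; 0.5316 -0.3062]
A−BK = [-0.0406 -0.0739; 0.3009 0.9107]
AᵀP(A−BK) = [0.1878 0.1142; 0.1142 0.9349]
P' = Q + AᵀP(A−BK) = [17.1878 2.1142; 2.1142 1.1849]
tr(P') = 18.3726

18.3726


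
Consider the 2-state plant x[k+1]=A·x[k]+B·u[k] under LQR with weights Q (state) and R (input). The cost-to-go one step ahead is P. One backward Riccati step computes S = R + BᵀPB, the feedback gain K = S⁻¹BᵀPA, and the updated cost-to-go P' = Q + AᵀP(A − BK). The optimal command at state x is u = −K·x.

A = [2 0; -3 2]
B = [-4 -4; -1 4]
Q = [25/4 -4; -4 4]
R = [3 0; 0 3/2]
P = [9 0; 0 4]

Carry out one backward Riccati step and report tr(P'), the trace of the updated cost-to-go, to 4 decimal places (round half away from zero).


BᵀP = [-36.0000 -4.0000; -36.0000 16.0000]
S = R + BᵀPB = [3 0; 0 3/2] + [148.0000 128.0000; 128.0000 208.0000] = [151.0000 128.0000; 128.0000 209.5000]
BᵀPA = [-60.0000 -8.0000; -120.0000 32.0000]
K = S⁻¹·BᵀPA = [0.1829 -0.3785; -0.6846 0.3840]
A−BK = [-0.0065 0.0220; -0.0788 0.0856]
AᵀP(A−BK) = [0.8286 -0.6303; -0.6303 0.6846]
P' = Q + AᵀP(A−BK) = [7.0786 -4.6303; -4.6303 4.6846]
tr(P') = 11.7631

11.7631


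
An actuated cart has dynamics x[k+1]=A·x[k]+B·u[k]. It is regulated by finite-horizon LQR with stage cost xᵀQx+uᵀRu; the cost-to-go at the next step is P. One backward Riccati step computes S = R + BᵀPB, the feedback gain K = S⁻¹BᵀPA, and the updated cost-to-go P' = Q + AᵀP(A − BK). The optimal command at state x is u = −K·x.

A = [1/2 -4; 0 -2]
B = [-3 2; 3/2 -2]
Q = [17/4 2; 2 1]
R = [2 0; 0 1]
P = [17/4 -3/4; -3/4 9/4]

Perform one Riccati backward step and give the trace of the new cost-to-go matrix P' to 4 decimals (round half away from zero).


25.7673

BᵀP = [-13.8750 5.6250; 10.0000 -6.0000]
S = R + BᵀPB = [2 0; 0 1] + [50.0625 -39.0000; -39.0000 32.0000] = [52.0625 -39.0000; -39.0000 33.0000]
BᵀPA = [-6.9375 44.2500; 5.0000 -28.0000]
K = S⁻¹·BᵀPA = [-0.1722 1.8687; -0.0520 1.3600]
A−BK = [0.0874 -1.1139; 0.1543 -2.0831]
AᵀP(A−BK) = [0.1278 -1.5858; -1.5858 20.3895]
P' = Q + AᵀP(A−BK) = [4.3778 0.4142; 0.4142 21.3895]
tr(P') = 25.7673


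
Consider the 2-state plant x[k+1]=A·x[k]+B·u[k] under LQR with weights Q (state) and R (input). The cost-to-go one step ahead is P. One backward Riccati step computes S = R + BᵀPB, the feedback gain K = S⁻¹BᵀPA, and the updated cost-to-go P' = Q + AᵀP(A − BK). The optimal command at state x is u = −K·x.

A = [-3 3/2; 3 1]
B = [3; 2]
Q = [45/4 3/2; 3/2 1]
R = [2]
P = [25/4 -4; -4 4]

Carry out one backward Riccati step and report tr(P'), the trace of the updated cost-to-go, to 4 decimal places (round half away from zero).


BᵀP = [10.7500 -4.0000]
S = R + BᵀPB = [2] + [24.2500] = [26.2500]
BᵀPA = [-44.2500 12.1250]
K = S⁻¹·BᵀPA = [-1.6857 0.4619]
A−BK = [2.0571 0.1143; 6.3714 0.0762]
AᵀP(A−BK) = [89.6571 -1.6857; -1.6857 0.4619]
P' = Q + AᵀP(A−BK) = [100.9071 -0.1857; -0.1857 1.4619]
tr(P') = 102.3690

102.3690


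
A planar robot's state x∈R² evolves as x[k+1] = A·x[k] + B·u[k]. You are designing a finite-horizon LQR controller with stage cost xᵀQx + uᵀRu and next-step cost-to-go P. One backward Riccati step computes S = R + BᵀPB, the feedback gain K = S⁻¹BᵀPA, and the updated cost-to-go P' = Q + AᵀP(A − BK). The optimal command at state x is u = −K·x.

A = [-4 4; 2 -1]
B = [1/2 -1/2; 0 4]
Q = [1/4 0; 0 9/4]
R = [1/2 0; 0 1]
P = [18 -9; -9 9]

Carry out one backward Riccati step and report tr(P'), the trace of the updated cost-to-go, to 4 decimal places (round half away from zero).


48.4641

BᵀP = [9.0000 -4.5000; -45.0000 40.5000]
S = R + BᵀPB = [1/2 0; 0 1] + [4.5000 -22.5000; -22.5000 184.5000] = [5.0000 -22.5000; -22.5000 185.5000]
BᵀPA = [-45.0000 40.5000; 261.0000 -220.5000]
K = S⁻¹·BᵀPA = [-5.8754 6.0570; 0.6944 -0.4540]
A−BK = [-0.7151 0.7445; -0.7774 0.8160]
AᵀP(A−BK) = [22.3798 -22.9407; -22.9407 23.5843]
P' = Q + AᵀP(A−BK) = [22.6298 -22.9407; -22.9407 25.8343]
tr(P') = 48.4641


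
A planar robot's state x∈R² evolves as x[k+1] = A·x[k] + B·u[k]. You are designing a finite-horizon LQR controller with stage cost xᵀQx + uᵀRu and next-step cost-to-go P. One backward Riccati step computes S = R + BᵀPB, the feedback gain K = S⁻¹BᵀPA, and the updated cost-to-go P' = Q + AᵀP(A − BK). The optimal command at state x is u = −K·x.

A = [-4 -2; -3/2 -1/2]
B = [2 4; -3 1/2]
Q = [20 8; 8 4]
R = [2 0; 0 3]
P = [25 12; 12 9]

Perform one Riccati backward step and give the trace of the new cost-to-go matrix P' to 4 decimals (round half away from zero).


BᵀP = [14.0000 -3.0000; 106.0000 52.5000]
S = R + BᵀPB = [2 0; 0 3] + [37.0000 54.5000; 54.5000 450.2500] = [39.0000 54.5000; 54.5000 453.2500]
BᵀPA = [-51.5000 -26.5000; -502.7500 -238.2500]
K = S⁻¹·BᵀPA = [0.2759 0.0662; -1.1424 -0.5336]
A−BK = [0.0177 0.0020; -0.1011 -0.0346]
AᵀP(A−BK) = [4.1242 1.8878; 1.8878 0.8722]
P' = Q + AᵀP(A−BK) = [24.1242 9.8878; 9.8878 4.8722]
tr(P') = 28.9964

28.9964


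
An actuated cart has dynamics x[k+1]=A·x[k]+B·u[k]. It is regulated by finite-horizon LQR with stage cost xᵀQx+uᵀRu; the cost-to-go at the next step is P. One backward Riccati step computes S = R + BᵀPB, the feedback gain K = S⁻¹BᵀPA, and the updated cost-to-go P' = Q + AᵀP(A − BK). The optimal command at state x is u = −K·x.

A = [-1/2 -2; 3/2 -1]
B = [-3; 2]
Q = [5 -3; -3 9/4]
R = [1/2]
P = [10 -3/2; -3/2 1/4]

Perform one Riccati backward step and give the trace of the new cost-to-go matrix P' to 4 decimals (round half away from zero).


7.5705

BᵀP = [-33.0000 5.0000]
S = R + BᵀPB = [1/2] + [109.0000] = [109.5000]
BᵀPA = [24.0000 61.0000]
K = S⁻¹·BᵀPA = [0.2192 0.5571]
A−BK = [0.1575 -0.3288; 1.0616 -2.1142]
AᵀP(A−BK) = [0.0522 0.0051; 0.0051 0.2683]
P' = Q + AᵀP(A−BK) = [5.0522 -2.9949; -2.9949 2.5183]
tr(P') = 7.5705


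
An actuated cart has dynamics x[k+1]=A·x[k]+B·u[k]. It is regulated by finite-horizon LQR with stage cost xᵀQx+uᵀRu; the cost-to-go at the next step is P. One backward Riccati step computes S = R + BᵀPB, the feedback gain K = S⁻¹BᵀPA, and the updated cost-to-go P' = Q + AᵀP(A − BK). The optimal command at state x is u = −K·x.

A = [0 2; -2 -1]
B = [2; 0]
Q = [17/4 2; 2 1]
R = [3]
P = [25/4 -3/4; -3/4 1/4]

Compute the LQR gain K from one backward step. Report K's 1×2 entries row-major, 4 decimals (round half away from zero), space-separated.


0.1071 0.9464

BᵀP = [12.5000 -1.5000]
S = R + BᵀPB = [3] + [25.0000] = [28.0000]
BᵀPA = [3.0000 26.5000]
K = S⁻¹·BᵀPA = [0.1071 0.9464]
A−BK = [-0.2143 0.1071; -2.0000 -1.0000]
AᵀP(A−BK) = [0.6786 0.6607; 0.6607 3.1696]
P' = Q + AᵀP(A−BK) = [4.9286 2.6607; 2.6607 4.1696]
tr(P') = 9.0982


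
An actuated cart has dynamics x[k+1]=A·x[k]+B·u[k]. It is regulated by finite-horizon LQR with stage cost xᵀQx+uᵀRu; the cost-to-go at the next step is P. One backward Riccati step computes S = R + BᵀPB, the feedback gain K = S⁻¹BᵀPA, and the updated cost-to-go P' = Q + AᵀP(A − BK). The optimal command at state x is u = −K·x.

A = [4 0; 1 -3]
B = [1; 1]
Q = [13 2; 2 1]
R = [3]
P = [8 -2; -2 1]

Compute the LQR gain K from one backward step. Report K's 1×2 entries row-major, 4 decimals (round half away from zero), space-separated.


2.8750 0.3750

BᵀP = [6.0000 -1.0000]
S = R + BᵀPB = [3] + [5.0000] = [8.0000]
BᵀPA = [23.0000 3.0000]
K = S⁻¹·BᵀPA = [2.8750 0.3750]
A−BK = [1.1250 -0.3750; -1.8750 -3.3750]
AᵀP(A−BK) = [46.8750 12.3750; 12.3750 7.8750]
P' = Q + AᵀP(A−BK) = [59.8750 14.3750; 14.3750 8.8750]
tr(P') = 68.7500


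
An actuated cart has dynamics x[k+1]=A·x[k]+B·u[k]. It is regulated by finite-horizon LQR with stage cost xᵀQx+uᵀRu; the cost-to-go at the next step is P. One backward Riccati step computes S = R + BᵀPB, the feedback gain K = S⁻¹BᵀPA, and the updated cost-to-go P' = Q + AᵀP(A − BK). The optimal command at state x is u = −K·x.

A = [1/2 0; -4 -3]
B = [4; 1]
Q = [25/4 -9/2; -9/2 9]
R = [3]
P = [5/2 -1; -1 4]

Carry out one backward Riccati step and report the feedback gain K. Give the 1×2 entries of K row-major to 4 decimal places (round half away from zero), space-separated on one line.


BᵀP = [9.0000 0.0000]
S = R + BᵀPB = [3] + [36.0000] = [39.0000]
BᵀPA = [4.5000 0.0000]
K = S⁻¹·BᵀPA = [0.1154 0.0000]
A−BK = [0.0385 0.0000; -4.1154 -3.0000]
AᵀP(A−BK) = [68.1058 49.5000; 49.5000 36.0000]
P' = Q + AᵀP(A−BK) = [74.3558 45.0000; 45.0000 45.0000]
tr(P') = 119.3558

0.1154 0.0000


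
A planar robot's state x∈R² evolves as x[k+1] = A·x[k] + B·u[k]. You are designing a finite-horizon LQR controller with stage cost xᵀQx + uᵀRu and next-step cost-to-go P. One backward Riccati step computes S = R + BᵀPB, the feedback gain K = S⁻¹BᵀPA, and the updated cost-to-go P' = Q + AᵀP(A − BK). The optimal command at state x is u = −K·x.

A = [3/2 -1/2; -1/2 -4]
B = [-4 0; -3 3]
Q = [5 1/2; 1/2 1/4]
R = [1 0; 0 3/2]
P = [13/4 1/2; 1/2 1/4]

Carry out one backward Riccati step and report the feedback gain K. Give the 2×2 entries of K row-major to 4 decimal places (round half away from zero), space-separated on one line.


-0.3310 0.2037 -0.2281 -0.5519

BᵀP = [-14.5000 -2.7500; 1.5000 0.7500]
S = R + BᵀPB = [1 0; 0 3/2] + [66.2500 -8.2500; -8.2500 2.2500] = [67.2500 -8.2500; -8.2500 3.7500]
BᵀPA = [-20.3750 18.2500; 1.8750 -3.7500]
K = S⁻¹·BᵀPA = [-0.3310 0.2037; -0.2281 -0.5519]
A−BK = [0.1762 0.3147; -0.8086 -1.7332]
AᵀP(A−BK) = [0.3094 0.3721; 0.3721 1.0258]
P' = Q + AᵀP(A−BK) = [5.3094 0.8721; 0.8721 1.2758]
tr(P') = 6.5853


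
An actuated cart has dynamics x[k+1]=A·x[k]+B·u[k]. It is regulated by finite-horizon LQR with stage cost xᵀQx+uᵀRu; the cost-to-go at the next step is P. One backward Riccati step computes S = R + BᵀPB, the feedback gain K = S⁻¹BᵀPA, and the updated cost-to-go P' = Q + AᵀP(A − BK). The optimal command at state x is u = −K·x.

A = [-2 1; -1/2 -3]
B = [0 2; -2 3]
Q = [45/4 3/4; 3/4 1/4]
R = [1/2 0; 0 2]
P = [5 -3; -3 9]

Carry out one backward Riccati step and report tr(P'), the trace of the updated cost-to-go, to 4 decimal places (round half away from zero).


16.5891

BᵀP = [6.0000 -18.0000; 1.0000 21.0000]
S = R + BᵀPB = [1/2 0; 0 2] + [36.0000 -42.0000; -42.0000 65.0000] = [36.5000 -42.0000; -42.0000 67.0000]
BᵀPA = [-3.0000 60.0000; -12.5000 -62.0000]
K = S⁻¹·BᵀPA = [-1.0653 2.0778; -0.8544 0.3771]
A−BK = [-0.2913 0.2458; -0.0675 0.0242]
AᵀP(A−BK) = [2.3745 -2.0528; -2.0528 2.7146]
P' = Q + AᵀP(A−BK) = [13.6245 -1.3028; -1.3028 2.9646]
tr(P') = 16.5891


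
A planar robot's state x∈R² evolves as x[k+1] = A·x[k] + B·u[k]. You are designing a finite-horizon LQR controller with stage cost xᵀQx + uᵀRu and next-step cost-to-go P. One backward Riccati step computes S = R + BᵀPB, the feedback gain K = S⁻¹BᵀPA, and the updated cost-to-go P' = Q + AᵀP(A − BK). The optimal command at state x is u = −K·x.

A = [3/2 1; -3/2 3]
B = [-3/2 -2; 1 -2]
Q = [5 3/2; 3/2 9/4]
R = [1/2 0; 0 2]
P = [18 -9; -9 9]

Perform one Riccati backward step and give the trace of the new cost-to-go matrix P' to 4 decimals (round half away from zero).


10.5472

BᵀP = [-36.0000 22.5000; -18.0000 0.0000]
S = R + BᵀPB = [1/2 0; 0 2] + [76.5000 27.0000; 27.0000 36.0000] = [77.0000 27.0000; 27.0000 38.0000]
BᵀPA = [-87.7500 31.5000; -27.0000 -18.0000]
K = S⁻¹·BᵀPA = [-1.1859 0.7660; 0.1321 -1.0180]
A−BK = [-0.0147 0.1131; -0.0498 0.1980]
AᵀP(A−BK) = [0.7512 -0.7650; -0.7650 2.5460]
P' = Q + AᵀP(A−BK) = [5.7512 0.7350; 0.7350 4.7960]
tr(P') = 10.5472


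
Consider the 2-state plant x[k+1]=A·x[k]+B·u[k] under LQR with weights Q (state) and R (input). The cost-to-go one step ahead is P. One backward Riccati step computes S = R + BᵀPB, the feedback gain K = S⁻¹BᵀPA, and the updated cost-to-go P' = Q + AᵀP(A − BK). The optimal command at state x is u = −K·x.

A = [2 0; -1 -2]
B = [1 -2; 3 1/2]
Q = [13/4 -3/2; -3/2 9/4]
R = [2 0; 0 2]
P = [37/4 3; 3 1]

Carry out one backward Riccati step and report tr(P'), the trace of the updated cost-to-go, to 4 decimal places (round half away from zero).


BᵀP = [18.2500 6.0000; -17.0000 -5.5000]
S = R + BᵀPB = [2 0; 0 2] + [36.2500 -33.5000; -33.5000 31.2500] = [38.2500 -33.5000; -33.5000 33.2500]
BᵀPA = [30.5000 -12.0000; -28.5000 11.0000]
K = S⁻¹·BᵀPA = [0.3970 -0.2039; -0.4572 0.1254]
A−BK = [0.6887 0.4547; -1.9624 -1.4509]
AᵀP(A−BK) = [0.8625 -0.2073; -0.2073 0.1738]
P' = Q + AᵀP(A−BK) = [4.1125 -1.7073; -1.7073 2.4238]
tr(P') = 6.5364

6.5364


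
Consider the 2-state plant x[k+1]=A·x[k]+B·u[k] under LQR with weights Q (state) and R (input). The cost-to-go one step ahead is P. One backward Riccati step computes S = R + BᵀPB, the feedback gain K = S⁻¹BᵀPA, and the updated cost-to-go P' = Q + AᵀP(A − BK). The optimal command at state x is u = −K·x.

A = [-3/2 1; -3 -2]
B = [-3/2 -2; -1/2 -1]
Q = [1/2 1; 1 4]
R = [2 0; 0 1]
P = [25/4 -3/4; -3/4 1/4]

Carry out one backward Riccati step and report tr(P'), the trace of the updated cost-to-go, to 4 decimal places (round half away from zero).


BᵀP = [-9.0000 1.0000; -11.7500 1.2500]
S = R + BᵀPB = [2 0; 0 1] + [13.0000 17.0000; 17.0000 22.2500] = [15.0000 17.0000; 17.0000 23.2500]
BᵀPA = [10.5000 -11.0000; 13.8750 -14.2500]
K = S⁻¹·BᵀPA = [0.1381 -0.2259; 0.4958 -0.4477]
A−BK = [-0.3013 -0.2343; -2.4351 -2.5607]
AᵀP(A−BK) = [1.2333 0.7092; 0.7092 1.3849]
P' = Q + AᵀP(A−BK) = [1.7333 1.7092; 1.7092 5.3849]
tr(P') = 7.1182

7.1182


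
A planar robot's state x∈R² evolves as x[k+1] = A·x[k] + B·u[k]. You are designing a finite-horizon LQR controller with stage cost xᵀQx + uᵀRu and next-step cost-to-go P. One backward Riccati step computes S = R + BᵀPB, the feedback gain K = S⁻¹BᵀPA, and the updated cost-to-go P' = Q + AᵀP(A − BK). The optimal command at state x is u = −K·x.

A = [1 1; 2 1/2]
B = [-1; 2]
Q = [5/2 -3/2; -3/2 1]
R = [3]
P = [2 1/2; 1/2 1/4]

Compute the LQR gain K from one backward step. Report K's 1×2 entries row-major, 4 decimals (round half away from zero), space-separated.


BᵀP = [-1.0000 0.0000]
S = R + BᵀPB = [3] + [1.0000] = [4.0000]
BᵀPA = [-1.0000 -1.0000]
K = S⁻¹·BᵀPA = [-0.2500 -0.2500]
A−BK = [0.7500 0.7500; 2.5000 1.0000]
AᵀP(A−BK) = [4.7500 3.2500; 3.2500 2.3125]
P' = Q + AᵀP(A−BK) = [7.2500 1.7500; 1.7500 3.3125]
tr(P') = 10.5625

-0.2500 -0.2500


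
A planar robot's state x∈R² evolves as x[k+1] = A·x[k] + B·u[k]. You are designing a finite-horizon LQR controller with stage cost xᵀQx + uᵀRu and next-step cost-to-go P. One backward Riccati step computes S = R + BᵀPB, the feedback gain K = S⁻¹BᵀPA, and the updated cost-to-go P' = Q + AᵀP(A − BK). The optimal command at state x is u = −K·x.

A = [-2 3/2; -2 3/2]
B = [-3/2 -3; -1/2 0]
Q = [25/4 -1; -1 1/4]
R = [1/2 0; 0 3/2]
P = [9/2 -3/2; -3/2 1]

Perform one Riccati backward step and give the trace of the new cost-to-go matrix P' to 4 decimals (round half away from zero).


BᵀP = [-6.0000 1.7500; -13.5000 4.5000]
S = R + BᵀPB = [1/2 0; 0 3/2] + [8.1250 18.0000; 18.0000 40.5000] = [8.6250 18.0000; 18.0000 42.0000]
BᵀPA = [8.5000 -6.3750; 18.0000 -13.5000]
K = S⁻¹·BᵀPA = [0.8627 -0.6471; 0.0588 -0.0441]
A−BK = [-0.5294 0.3971; -1.5686 1.1765]
AᵀP(A−BK) = [1.6078 -1.2059; -1.2059 0.9044]
P' = Q + AᵀP(A−BK) = [7.8578 -2.2059; -2.2059 1.1544]
tr(P') = 9.0123

9.0123


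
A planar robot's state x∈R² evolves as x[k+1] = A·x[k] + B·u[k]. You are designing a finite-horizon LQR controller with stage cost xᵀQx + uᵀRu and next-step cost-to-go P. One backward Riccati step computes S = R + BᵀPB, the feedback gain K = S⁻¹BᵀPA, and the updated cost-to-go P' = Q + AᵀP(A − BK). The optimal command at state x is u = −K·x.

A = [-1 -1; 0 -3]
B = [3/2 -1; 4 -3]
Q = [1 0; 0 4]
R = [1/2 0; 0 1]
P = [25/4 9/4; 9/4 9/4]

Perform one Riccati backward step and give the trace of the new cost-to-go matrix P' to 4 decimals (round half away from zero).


BᵀP = [18.3750 12.3750; -13.0000 -9.0000]
S = R + BᵀPB = [1/2 0; 0 1] + [77.0625 -55.5000; -55.5000 40.0000] = [77.5625 -55.5000; -55.5000 41.0000]
BᵀPA = [-18.3750 -55.5000; 13.0000 40.0000]
K = S⁻¹·BᵀPA = [-0.3193 -0.5560; -0.1152 0.2229]
A−BK = [-0.6362 0.0570; 0.9317 -0.1071]
AᵀP(A−BK) = [1.8798 -0.1152; -0.1152 0.2229]
P' = Q + AᵀP(A−BK) = [2.8798 -0.1152; -0.1152 4.2229]
tr(P') = 7.1027

7.1027
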